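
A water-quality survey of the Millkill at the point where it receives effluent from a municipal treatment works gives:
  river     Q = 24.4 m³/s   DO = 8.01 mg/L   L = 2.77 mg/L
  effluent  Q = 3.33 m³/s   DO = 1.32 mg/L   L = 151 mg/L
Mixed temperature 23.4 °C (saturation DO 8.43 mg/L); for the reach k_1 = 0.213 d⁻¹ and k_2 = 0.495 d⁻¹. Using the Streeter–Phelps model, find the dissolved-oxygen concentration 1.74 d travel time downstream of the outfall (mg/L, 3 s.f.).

DO ≈ 3.75 mg/L

Mixed DO = (24.4×8.01 + 3.33×1.32)/(24.4+3.33) = 199.8/27.73 = 7.207 mg/L.
Mixed L₀ = (24.4×2.77 + 3.33×151)/(27.73) = 570.4/27.73 = 20.57 mg/L.
Initial deficit D₀ = C_s − DO₀ = 8.43 − 7.207 = 1.223 mg/L.
D(1.74) = [0.213×20.57/(0.495−0.213)](e^(−0.213×1.74) − e^(−0.495×1.74)) + 1.223 e^(−0.495×1.74)
= 15.54 × (0.6903 − 0.4226) + 1.223 × 0.4226 = 4.676 mg/L.
DO = 8.43 − 4.676 = 3.754 mg/L.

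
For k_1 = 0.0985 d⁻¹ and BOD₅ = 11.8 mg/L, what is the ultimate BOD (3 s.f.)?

BOD₅ = L₀(1 − e^(−5k_1)) ⇒ L₀ = BOD₅ / (1 − e^(−5×0.0985))
= 11.8 / (1 − 0.6111) = 11.8 / 0.3889 = 30.34 mg/L.

L₀ ≈ 30.3 mg/L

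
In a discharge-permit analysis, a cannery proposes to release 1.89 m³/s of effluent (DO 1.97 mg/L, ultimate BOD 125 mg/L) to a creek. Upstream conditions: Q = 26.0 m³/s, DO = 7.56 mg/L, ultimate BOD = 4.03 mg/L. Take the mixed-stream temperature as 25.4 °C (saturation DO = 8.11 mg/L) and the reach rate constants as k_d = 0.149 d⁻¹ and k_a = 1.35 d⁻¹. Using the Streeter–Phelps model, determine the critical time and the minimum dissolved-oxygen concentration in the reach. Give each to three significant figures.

t_c ≈ 1.05 d; minimum DO ≈ 6.96 mg/L

Mixed DO = (26.0×7.56 + 1.89×1.97)/(26.0+1.89) = 200.3/27.89 = 7.181 mg/L.
Mixed L₀ = (26.0×4.03 + 1.89×125)/(27.89) = 341.0/27.89 = 12.23 mg/L.
Initial deficit D₀ = C_s − DO₀ = 8.11 − 7.181 = 0.9288 mg/L.
t_c = (1/1.201) ln[(1.35/0.149)(1 − 0.9288×1.201/(0.149×12.23))] = 0.8326 × ln(3.513) = 1.046 d.
D_c = (0.149/1.35) × 12.23 × e^(−0.149×1.046) = 0.1104 × 12.23 × 0.8557 = 1.155 mg/L.
Minimum DO = 8.11 − 1.155 = 6.955 mg/L.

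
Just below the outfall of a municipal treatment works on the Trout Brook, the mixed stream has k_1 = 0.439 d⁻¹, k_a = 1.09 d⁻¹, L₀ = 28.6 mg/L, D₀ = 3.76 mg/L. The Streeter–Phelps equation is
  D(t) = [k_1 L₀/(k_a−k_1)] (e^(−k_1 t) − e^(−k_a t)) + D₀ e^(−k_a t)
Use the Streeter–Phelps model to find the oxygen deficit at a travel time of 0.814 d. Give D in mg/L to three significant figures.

k_1 L₀/(k_a−k_1) = 0.439×28.6/(1.09−0.439) = 12.56/0.6510 = 19.29 mg/L.
e^(−k_1 t) = e^(−0.439×0.8140) = 0.6995; e^(−k_a t) = e^(−1.09×0.8140) = 0.4118.
D = 19.29 × (0.6995 − 0.4118) + 3.76 × 0.4118 = 5.550 + 1.548 = 7.098 mg/L.

D ≈ 7.10 mg/L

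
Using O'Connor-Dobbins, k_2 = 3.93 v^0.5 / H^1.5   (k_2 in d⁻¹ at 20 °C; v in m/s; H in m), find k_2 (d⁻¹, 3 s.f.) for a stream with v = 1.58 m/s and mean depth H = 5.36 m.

k_2 = 3.93 × 1.58^0.5 / 5.36^1.5 = 3.93 × 1.257 / 12.41 = 0.3981 d⁻¹.

k_2 ≈ 0.398 d⁻¹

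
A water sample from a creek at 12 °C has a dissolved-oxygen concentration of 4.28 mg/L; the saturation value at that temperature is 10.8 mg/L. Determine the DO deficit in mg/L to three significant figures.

D ≈ 6.52 mg/L

D = C_s − C = 10.8 − 4.28 = 6.52 mg/L.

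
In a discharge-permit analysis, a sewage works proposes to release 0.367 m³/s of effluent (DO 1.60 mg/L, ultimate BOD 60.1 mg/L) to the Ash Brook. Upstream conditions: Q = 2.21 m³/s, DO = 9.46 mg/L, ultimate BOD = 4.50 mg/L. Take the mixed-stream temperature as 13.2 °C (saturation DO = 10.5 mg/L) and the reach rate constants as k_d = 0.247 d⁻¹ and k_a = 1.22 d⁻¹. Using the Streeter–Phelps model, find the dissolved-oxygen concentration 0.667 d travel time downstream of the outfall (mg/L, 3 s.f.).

Mixed DO = (2.21×9.46 + 0.367×1.60)/(2.21+0.367) = 21.49/2.577 = 8.341 mg/L.
Mixed L₀ = (2.21×4.50 + 0.367×60.1)/(2.577) = 32.00/2.577 = 12.42 mg/L.
Initial deficit D₀ = C_s − DO₀ = 10.5 − 8.341 = 2.159 mg/L.
D(0.667) = [0.247×12.42/(1.22−0.247)](e^(−0.247×0.667) − e^(−1.22×0.667)) + 2.159 e^(−1.22×0.667)
= 3.152 × (0.8481 − 0.4432) + 2.159 × 0.4432 = 2.233 mg/L.
DO = 10.5 − 2.233 = 8.267 mg/L.

DO ≈ 8.27 mg/L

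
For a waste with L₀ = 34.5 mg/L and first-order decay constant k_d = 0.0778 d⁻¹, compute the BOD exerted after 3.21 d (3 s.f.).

y_t = L₀(1 − e^(−k_d t)) = 34.5 × (1 − e^(−0.0778×3.21))
= 34.5 × (1 − 0.7790) = 34.5 × 0.2210 = 7.624 mg/L.

y ≈ 7.62 mg/L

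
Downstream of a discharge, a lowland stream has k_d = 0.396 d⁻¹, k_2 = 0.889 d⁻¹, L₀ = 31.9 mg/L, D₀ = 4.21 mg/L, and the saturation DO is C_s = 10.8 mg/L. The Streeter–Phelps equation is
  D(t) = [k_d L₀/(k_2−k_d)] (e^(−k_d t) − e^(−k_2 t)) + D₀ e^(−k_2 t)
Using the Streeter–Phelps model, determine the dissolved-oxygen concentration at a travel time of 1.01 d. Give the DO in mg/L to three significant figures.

DO ≈ 2.35 mg/L

k_d L₀/(k_2−k_d) = 0.396×31.9/(0.889−0.396) = 12.63/0.4930 = 25.62 mg/L.
e^(−k_d t) = e^(−0.396×1.010) = 0.6703; e^(−k_2 t) = e^(−0.889×1.010) = 0.4074.
D = 25.62 × (0.6703 − 0.4074) + 4.21 × 0.4074 = 6.737 + 1.715 = 8.452 mg/L.
DO = C_s − D = 10.8 − 8.452 = 2.348 mg/L.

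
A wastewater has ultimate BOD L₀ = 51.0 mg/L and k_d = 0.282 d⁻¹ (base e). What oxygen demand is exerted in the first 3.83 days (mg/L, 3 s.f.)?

y_t = L₀(1 − e^(−k_d t)) = 51.0 × (1 − e^(−0.282×3.83))
= 51.0 × (1 − 0.3396) = 51.0 × 0.6604 = 33.68 mg/L.

y ≈ 33.7 mg/L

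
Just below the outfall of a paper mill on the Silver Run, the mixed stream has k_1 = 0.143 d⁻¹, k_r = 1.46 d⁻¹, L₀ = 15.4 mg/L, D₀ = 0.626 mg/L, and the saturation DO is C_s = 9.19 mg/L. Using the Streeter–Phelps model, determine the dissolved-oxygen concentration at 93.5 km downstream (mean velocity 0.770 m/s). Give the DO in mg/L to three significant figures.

DO ≈ 7.96 mg/L

Travel time t = x/v = 93.5 km / (0.770 m/s) = 93500 m / 0.770 m/s = 121400 s = 1.405 d.
k_1 L₀/(k_r−k_1) = 0.143×15.4/(1.46−0.143) = 2.202/1.317 = 1.672 mg/L.
e^(−k_1 t) = e^(−0.143×1.405) = 0.8179; e^(−k_r t) = e^(−1.46×1.405) = 0.1285.
D = 1.672 × (0.8179 − 0.1285) + 0.626 × 0.1285 = 1.153 + 0.08043 = 1.233 mg/L.
DO = C_s − D = 9.19 − 1.233 = 7.957 mg/L.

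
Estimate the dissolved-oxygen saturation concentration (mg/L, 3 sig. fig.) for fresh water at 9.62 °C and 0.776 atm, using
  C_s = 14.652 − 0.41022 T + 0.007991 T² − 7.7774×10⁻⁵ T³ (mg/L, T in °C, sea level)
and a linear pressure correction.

At sea level: C_s = 14.652 − 0.41022×9.62 + 0.007991×9.62² − 7.7774×10⁻⁵×9.62³ = 11.38 mg/L.
Pressure correction: C_s' = 11.38 × 0.776 = 8.828 mg/L.

C_s ≈ 8.83 mg/L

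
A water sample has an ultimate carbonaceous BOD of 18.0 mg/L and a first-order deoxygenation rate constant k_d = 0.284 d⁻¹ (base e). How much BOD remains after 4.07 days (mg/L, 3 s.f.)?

L ≈ 5.67 mg/L

L_t = L₀ e^(−k_d t) = 18.0 × e^(−0.284×4.07) = 18.0 × 0.3148 = 5.666 mg/L.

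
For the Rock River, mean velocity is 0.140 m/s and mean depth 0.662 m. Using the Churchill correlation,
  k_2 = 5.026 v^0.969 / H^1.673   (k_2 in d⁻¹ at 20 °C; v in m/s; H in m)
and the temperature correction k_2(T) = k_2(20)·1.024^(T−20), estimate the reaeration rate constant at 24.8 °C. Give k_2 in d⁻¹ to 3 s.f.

k_2 ≈ 1.67 d⁻¹

k_2(20) = 5.026 × 0.140^0.969 / 0.662^1.673 = 5.026 × 0.1488 / 0.5015 = 1.491 d⁻¹.
k_2(24.8) = 1.491 × 1.024^(24.8−20) = 1.491 × 1.121 = 1.671 d⁻¹.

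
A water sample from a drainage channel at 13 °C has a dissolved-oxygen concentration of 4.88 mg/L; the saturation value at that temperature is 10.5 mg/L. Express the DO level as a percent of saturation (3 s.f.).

46.5 % saturation

% saturation = C/C_s × 100 = 4.88/10.5 × 100 = 46.5 %.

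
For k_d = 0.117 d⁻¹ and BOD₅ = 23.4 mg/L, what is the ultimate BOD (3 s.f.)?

L₀ ≈ 52.8 mg/L

BOD₅ = L₀(1 − e^(−5k_d)) ⇒ L₀ = BOD₅ / (1 − e^(−5×0.117))
= 23.4 / (1 − 0.5571) = 23.4 / 0.4429 = 52.83 mg/L.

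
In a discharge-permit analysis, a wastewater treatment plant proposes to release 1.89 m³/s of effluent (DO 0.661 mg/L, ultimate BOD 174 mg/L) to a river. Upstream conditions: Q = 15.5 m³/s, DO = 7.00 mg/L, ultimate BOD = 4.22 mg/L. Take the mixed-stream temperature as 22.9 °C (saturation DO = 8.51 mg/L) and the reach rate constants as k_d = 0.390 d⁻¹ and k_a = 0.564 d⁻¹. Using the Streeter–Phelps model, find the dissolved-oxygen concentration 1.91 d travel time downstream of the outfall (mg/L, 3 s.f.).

Mixed DO = (15.5×7.00 + 1.89×0.661)/(15.5+1.89) = 109.7/17.39 = 6.311 mg/L.
Mixed L₀ = (15.5×4.22 + 1.89×174)/(17.39) = 394.3/17.39 = 22.67 mg/L.
Initial deficit D₀ = C_s − DO₀ = 8.51 − 6.311 = 2.199 mg/L.
D(1.91) = [0.390×22.67/(0.564−0.390)](e^(−0.390×1.91) − e^(−0.564×1.91)) + 2.199 e^(−0.564×1.91)
= 50.82 × (0.4748 − 0.3405) + 2.199 × 0.3405 = 7.571 mg/L.
DO = 8.51 − 7.571 = 0.9391 mg/L.

DO ≈ 0.939 mg/L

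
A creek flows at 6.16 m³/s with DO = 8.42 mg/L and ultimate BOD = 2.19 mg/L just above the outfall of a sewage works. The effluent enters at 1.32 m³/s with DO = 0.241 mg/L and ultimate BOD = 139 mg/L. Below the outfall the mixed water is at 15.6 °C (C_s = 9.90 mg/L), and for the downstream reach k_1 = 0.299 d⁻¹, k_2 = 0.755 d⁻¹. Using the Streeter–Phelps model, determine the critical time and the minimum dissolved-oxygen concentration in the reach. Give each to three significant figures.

t_c ≈ 1.62 d; minimum DO ≈ 3.48 mg/L

Mixed DO = (6.16×8.42 + 1.32×0.241)/(6.16+1.32) = 52.19/7.480 = 6.977 mg/L.
Mixed L₀ = (6.16×2.19 + 1.32×139)/(7.480) = 197.0/7.480 = 26.33 mg/L.
Initial deficit D₀ = C_s − DO₀ = 9.90 − 6.977 = 2.923 mg/L.
t_c = (1/0.4560) ln[(0.755/0.299)(1 − 2.923×0.4560/(0.299×26.33))] = 2.193 × ln(2.098) = 1.625 d.
D_c = (0.299/0.755) × 26.33 × e^(−0.299×1.625) = 0.3960 × 26.33 × 0.6152 = 6.416 mg/L.
Minimum DO = 9.90 − 6.416 = 3.484 mg/L.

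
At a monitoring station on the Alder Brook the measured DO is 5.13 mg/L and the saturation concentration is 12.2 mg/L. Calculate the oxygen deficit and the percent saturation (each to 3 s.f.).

D ≈ 7.07 mg/L; 42.0 % saturation

D = C_s − C = 12.2 − 5.13 = 7.07 mg/L.
% saturation = 5.13/12.2 × 100 = 42.0 %.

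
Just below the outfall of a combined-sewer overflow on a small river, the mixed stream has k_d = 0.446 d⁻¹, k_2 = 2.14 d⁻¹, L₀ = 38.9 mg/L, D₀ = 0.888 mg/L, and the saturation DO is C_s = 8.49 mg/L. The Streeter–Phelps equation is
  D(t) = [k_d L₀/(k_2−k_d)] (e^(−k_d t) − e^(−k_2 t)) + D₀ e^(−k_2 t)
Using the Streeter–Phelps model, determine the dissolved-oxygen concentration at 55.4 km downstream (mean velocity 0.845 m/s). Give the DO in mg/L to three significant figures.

DO ≈ 3.03 mg/L

Travel time t = x/v = 55.4 km / (0.845 m/s) = 55400 m / 0.845 m/s = 65560 s = 0.7588 d.
k_d L₀/(k_2−k_d) = 0.446×38.9/(2.14−0.446) = 17.35/1.694 = 10.24 mg/L.
e^(−k_d t) = e^(−0.446×0.7588) = 0.7129; e^(−k_2 t) = e^(−2.14×0.7588) = 0.1971.
D = 10.24 × (0.7129 − 0.1971) + 0.888 × 0.1971 = 5.282 + 0.1751 = 5.457 mg/L.
DO = C_s − D = 8.49 − 5.457 = 3.033 mg/L.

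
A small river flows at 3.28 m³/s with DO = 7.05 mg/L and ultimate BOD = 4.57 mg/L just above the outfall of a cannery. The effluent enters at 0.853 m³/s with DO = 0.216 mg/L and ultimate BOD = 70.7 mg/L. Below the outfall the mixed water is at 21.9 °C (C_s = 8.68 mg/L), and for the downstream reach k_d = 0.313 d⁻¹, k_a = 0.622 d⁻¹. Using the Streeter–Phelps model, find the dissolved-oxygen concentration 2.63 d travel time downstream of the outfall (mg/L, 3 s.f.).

DO ≈ 3.58 mg/L

Mixed DO = (3.28×7.05 + 0.853×0.216)/(3.28+0.853) = 23.31/4.133 = 5.640 mg/L.
Mixed L₀ = (3.28×4.57 + 0.853×70.7)/(4.133) = 75.30/4.133 = 18.22 mg/L.
Initial deficit D₀ = C_s − DO₀ = 8.68 − 5.640 = 3.040 mg/L.
D(2.63) = [0.313×18.22/(0.622−0.313)](e^(−0.313×2.63) − e^(−0.622×2.63)) + 3.040 e^(−0.622×2.63)
= 18.45 × (0.4390 − 0.1948) + 3.040 × 0.1948 = 5.100 mg/L.
DO = 8.68 − 5.100 = 3.580 mg/L.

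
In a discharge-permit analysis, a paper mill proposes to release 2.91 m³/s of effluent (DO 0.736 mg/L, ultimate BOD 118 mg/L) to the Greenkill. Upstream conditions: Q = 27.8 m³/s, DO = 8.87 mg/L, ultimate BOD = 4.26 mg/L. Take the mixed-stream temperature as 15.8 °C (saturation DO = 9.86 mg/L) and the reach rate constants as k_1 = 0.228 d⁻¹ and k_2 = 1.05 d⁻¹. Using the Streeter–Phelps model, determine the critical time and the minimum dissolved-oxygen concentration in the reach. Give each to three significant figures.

t_c ≈ 1.19 d; minimum DO ≈ 7.37 mg/L

Mixed DO = (27.8×8.87 + 2.91×0.736)/(27.8+2.91) = 248.7/30.71 = 8.099 mg/L.
Mixed L₀ = (27.8×4.26 + 2.91×118)/(30.71) = 461.8/30.71 = 15.04 mg/L.
Initial deficit D₀ = C_s − DO₀ = 9.86 − 8.099 = 1.761 mg/L.
t_c = (1/0.8220) ln[(1.05/0.228)(1 − 1.761×0.8220/(0.228×15.04))] = 1.217 × ln(2.661) = 1.191 d.
D_c = (0.228/1.05) × 15.04 × e^(−0.228×1.191) = 0.2171 × 15.04 × 0.7622 = 2.489 mg/L.
Minimum DO = 9.86 − 2.489 = 7.371 mg/L.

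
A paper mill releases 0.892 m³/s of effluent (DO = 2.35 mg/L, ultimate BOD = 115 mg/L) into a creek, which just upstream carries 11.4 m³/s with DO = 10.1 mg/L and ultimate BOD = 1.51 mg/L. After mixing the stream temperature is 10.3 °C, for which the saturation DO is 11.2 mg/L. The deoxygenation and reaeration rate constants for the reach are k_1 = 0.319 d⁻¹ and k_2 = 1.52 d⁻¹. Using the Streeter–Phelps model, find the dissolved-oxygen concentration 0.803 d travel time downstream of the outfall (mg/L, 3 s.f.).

DO ≈ 9.47 mg/L

Mixed DO = (11.4×10.1 + 0.892×2.35)/(11.4+0.892) = 117.2/12.29 = 9.538 mg/L.
Mixed L₀ = (11.4×1.51 + 0.892×115)/(12.29) = 119.8/12.29 = 9.746 mg/L.
Initial deficit D₀ = C_s − DO₀ = 11.2 − 9.538 = 1.662 mg/L.
D(0.803) = [0.319×9.746/(1.52−0.319)](e^(−0.319×0.803) − e^(−1.52×0.803)) + 1.662 e^(−1.52×0.803)
= 2.589 × (0.7740 − 0.2951) + 1.662 × 0.2951 = 1.730 mg/L.
DO = 11.2 − 1.730 = 9.470 mg/L.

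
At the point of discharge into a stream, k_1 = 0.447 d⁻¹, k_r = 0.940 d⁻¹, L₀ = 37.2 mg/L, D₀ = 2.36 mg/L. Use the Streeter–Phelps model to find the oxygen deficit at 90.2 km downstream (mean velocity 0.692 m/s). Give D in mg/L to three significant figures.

D ≈ 9.59 mg/L

Travel time t = x/v = 90.2 km / (0.692 m/s) = 90200 m / 0.692 m/s = 130300 s = 1.509 d.
k_1 L₀/(k_r−k_1) = 0.447×37.2/(0.940−0.447) = 16.63/0.4930 = 33.73 mg/L.
e^(−k_1 t) = e^(−0.447×1.509) = 0.5095; e^(−k_r t) = e^(−0.940×1.509) = 0.2422.
D = 33.73 × (0.5095 − 0.2422) + 2.36 × 0.2422 = 9.016 + 0.5715 = 9.588 mg/L.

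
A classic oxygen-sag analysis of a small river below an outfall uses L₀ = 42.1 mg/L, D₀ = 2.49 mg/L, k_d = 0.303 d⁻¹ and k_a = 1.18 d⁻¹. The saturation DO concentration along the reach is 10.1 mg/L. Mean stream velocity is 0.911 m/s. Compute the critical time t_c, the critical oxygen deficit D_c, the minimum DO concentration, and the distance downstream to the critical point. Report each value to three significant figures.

t_c ≈ 1.34 d; D_c ≈ 7.21 mg/L; min DO ≈ 2.89 mg/L; x_c ≈ 105 km

With k_a/k_d = 3.894 and 1 − D₀(k_a−k_d)/(k_d L₀) = 0.8288,
t_c = ln(3.894 × 0.8288) / (1.18 − 0.303) = ln(3.228) / 0.8770 = 1.172/0.8770 = 1.336 d.
L(t_c) = L₀ e^(−k_d t_c) = 42.1 × 0.6671 = 28.08 mg/L, and at the critical point k_a D_c = k_d L, so D_c = (0.303/1.18) × 28.08 = 7.211 mg/L.
Minimum DO = C_s − D_c = 10.1 − 7.211 = 2.889 mg/L.
x_c = v t_c = 0.911 m/s × 1.336 d × 86400 s/d = 105200 m ≈ 105 km.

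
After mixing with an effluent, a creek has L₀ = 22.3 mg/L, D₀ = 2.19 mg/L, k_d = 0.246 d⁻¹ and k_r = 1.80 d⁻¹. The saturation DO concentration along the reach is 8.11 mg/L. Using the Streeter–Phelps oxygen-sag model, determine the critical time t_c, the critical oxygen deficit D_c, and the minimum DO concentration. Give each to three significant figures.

At the critical point dD/dt = 0, so k_d L₀ e^(−k_d t) = k_r D. Substituting D(t) from the Streeter–Phelps equation and solving for t gives
t_c = ln[(k_r/k_d)(1 − D₀(k_r−k_d)/(k_d L₀))] / (k_r−k_d).
Here k_r−k_d = 1.554 d⁻¹ and 1 − D₀(k_r−k_d)/(k_d L₀) = 1 − 2.19×1.554/(0.246×22.3) = 0.3796, so
t_c = ln(7.317 × 0.3796) / 1.554 = 1.022 / 1.554 = 0.6574 d.
D_c = (k_d/k_r) L₀ e^(−k_d t_c) = (0.246/1.80) × 22.3 × e^(−0.246×0.6574) = 0.1367 × 22.3 × 0.8507 = 2.593 mg/L.
Minimum DO = C_s − D_c = 8.11 − 2.593 = 5.517 mg/L.

t_c ≈ 0.657 d; D_c ≈ 2.59 mg/L; min DO ≈ 5.52 mg/L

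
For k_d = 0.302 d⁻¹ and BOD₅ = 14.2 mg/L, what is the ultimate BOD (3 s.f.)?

BOD₅ = L₀(1 − e^(−5k_d)) ⇒ L₀ = BOD₅ / (1 − e^(−5×0.302))
= 14.2 / (1 − 0.2209) = 14.2 / 0.7791 = 18.23 mg/L.

L₀ ≈ 18.2 mg/L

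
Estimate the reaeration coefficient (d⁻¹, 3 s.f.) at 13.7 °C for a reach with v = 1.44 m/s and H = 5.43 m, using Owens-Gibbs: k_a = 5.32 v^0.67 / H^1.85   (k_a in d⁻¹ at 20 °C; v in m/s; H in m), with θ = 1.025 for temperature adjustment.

k_a(20) = 5.32 × 1.44^0.67 / 5.43^1.85 = 5.32 × 1.277 / 22.88 = 0.2969 d⁻¹.
k_a(13.7) = 0.2969 × 1.025^(13.7−20) = 0.2969 × 0.8559 = 0.2541 d⁻¹.

k_a ≈ 0.254 d⁻¹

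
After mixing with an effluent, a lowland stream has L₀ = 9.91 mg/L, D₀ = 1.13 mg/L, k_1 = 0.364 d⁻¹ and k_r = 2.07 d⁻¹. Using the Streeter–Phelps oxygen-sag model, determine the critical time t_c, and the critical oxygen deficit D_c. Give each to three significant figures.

t_c ≈ 0.571 d; D_c ≈ 1.42 mg/L

With k_r/k_1 = 5.687 and 1 − D₀(k_r−k_1)/(k_1 L₀) = 0.4656,
t_c = ln(5.687 × 0.4656) / (2.07 − 0.364) = ln(2.648) / 1.706 = 0.9737/1.706 = 0.5707 d.
L(t_c) = L₀ e^(−k_1 t_c) = 9.91 × 0.8124 = 8.051 mg/L, and at the critical point k_r D_c = k_1 L, so D_c = (0.364/2.07) × 8.051 = 1.416 mg/L.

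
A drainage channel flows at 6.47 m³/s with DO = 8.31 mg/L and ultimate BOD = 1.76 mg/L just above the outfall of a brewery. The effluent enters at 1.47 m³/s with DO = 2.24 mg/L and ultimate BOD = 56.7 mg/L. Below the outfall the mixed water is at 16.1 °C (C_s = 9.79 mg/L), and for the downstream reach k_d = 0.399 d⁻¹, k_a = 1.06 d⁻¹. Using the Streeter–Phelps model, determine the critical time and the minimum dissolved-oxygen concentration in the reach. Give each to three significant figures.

Mixed DO = (6.47×8.31 + 1.47×2.24)/(6.47+1.47) = 57.06/7.940 = 7.186 mg/L.
Mixed L₀ = (6.47×1.76 + 1.47×56.7)/(7.940) = 94.74/7.940 = 11.93 mg/L.
Initial deficit D₀ = C_s − DO₀ = 9.79 − 7.186 = 2.604 mg/L.
t_c = (1/0.6610) ln[(1.06/0.399)(1 − 2.604×0.6610/(0.399×11.93))] = 1.513 × ln(1.696) = 0.7994 d.
D_c = (0.399/1.06) × 11.93 × e^(−0.399×0.7994) = 0.3764 × 11.93 × 0.7269 = 3.265 mg/L.
Minimum DO = 9.79 − 3.265 = 6.525 mg/L.

t_c ≈ 0.799 d; minimum DO ≈ 6.53 mg/L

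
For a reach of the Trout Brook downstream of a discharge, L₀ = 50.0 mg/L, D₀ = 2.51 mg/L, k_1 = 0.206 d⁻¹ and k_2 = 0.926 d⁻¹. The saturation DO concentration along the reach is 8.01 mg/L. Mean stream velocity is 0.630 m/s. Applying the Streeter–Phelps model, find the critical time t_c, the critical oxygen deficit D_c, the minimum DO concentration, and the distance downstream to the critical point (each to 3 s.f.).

t_c ≈ 1.82 d; D_c ≈ 7.65 mg/L; min DO ≈ 0.364 mg/L; x_c ≈ 99.0 km

t_c = [1/(k_2−k_1)] ln[(k_2/k_1)(1 − D₀(k_2−k_1)/(k_1 L₀))]
= [1/(0.926−0.206)] ln[(0.926/0.206)(1 − 2.51×0.7200/(0.206×50.0))]
= (1/0.7200) ln[4.495 × 0.8245] = 1.389 × ln(3.706) = 1.389 × 1.310 = 1.820 d.
D_c = (k_1/k_2) L₀ e^(−k_1 t_c) = (0.206/0.926) × 50.0 × e^(−0.206×1.820) = 0.2225 × 50.0 × 0.6874 = 7.646 mg/L.
Minimum DO = C_s − D_c = 8.01 − 7.646 = 0.3639 mg/L.
x_c = v t_c = 0.630 m/s × 1.820 d × 86400 s/d = 99040 m ≈ 99.0 km.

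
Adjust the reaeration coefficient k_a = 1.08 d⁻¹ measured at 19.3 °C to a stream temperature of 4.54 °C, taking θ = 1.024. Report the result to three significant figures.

k_a(T₂) = k_a(T₁) · θ^(T₂−T₁) = 1.08 × 1.024^(4.54−19.3)
= 1.08 × 1.024^-14.8 = 1.08 × 0.7046 = 0.7610 d⁻¹.

k_a ≈ 0.761 d⁻¹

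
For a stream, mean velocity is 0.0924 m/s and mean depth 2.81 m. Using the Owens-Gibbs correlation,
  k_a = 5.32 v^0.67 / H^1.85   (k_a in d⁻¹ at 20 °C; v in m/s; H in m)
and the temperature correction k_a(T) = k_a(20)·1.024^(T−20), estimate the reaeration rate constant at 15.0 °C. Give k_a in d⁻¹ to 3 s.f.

k_a ≈ 0.142 d⁻¹

k_a(20) = 5.32 × 0.0924^0.67 / 2.81^1.85 = 5.32 × 0.2028 / 6.762 = 0.1595 d⁻¹.
k_a(15.0) = 0.1595 × 1.024^(15.0−20) = 0.1595 × 0.8882 = 0.1417 d⁻¹.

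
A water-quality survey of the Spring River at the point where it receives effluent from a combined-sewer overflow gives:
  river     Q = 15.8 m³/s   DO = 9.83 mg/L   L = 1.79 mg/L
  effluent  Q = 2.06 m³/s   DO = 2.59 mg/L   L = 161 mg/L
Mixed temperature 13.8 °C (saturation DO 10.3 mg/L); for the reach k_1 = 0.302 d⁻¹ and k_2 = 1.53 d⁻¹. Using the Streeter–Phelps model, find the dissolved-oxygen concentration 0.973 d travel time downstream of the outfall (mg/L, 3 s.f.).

DO ≈ 7.43 mg/L

Mixed DO = (15.8×9.83 + 2.06×2.59)/(15.8+2.06) = 160.6/17.86 = 8.995 mg/L.
Mixed L₀ = (15.8×1.79 + 2.06×161)/(17.86) = 359.9/17.86 = 20.15 mg/L.
Initial deficit D₀ = C_s − DO₀ = 10.3 − 8.995 = 1.305 mg/L.
D(0.973) = [0.302×20.15/(1.53−0.302)](e^(−0.302×0.973) − e^(−1.53×0.973)) + 1.305 e^(−1.53×0.973)
= 4.956 × (0.7454 − 0.2257) + 1.305 × 0.2257 = 2.870 mg/L.
DO = 10.3 − 2.870 = 7.430 mg/L.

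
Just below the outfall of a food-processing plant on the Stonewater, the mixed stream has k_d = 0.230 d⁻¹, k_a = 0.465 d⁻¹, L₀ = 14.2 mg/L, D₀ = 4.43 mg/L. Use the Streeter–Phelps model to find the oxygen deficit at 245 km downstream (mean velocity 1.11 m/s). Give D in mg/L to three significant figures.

Travel time t = x/v = 245 km / (1.11 m/s) = 245000 m / 1.11 m/s = 220700 s = 2.555 d.
k_d L₀/(k_a−k_d) = 0.230×14.2/(0.465−0.230) = 3.266/0.2350 = 13.90 mg/L.
e^(−k_d t) = e^(−0.230×2.555) = 0.5557; e^(−k_a t) = e^(−0.465×2.555) = 0.3049.
D = 13.90 × (0.5557 − 0.3049) + 4.43 × 0.3049 = 3.486 + 1.351 = 4.836 mg/L.

D ≈ 4.84 mg/L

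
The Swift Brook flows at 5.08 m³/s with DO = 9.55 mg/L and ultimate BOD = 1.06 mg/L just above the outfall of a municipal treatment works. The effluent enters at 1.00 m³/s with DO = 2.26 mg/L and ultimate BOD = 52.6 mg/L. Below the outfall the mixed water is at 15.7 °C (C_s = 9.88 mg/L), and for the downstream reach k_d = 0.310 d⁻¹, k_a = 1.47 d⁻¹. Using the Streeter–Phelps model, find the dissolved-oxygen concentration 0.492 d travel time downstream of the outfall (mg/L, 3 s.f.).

Mixed DO = (5.08×9.55 + 1.00×2.26)/(5.08+1.00) = 50.77/6.080 = 8.351 mg/L.
Mixed L₀ = (5.08×1.06 + 1.00×52.6)/(6.080) = 57.98/6.080 = 9.537 mg/L.
Initial deficit D₀ = C_s − DO₀ = 9.88 − 8.351 = 1.529 mg/L.
D(0.492) = [0.310×9.537/(1.47−0.310)](e^(−0.310×0.492) − e^(−1.47×0.492)) + 1.529 e^(−1.47×0.492)
= 2.549 × (0.8585 − 0.4852) + 1.529 × 0.4852 = 1.693 mg/L.
DO = 9.88 − 1.693 = 8.187 mg/L.

DO ≈ 8.19 mg/L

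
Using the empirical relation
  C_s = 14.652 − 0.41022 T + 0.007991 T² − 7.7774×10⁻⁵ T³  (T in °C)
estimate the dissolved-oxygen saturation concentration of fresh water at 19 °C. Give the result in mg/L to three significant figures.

C_s ≈ 9.21 mg/L

C_s = 14.652 − 0.41022×19 + 0.007991×19² − 7.7774×10⁻⁵×19³ = 9.209 mg/L.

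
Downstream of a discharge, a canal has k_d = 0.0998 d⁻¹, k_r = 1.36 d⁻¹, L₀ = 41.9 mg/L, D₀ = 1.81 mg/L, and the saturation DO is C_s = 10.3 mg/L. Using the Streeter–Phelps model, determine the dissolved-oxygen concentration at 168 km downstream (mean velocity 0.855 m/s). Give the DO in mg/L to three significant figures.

DO ≈ 7.72 mg/L

Travel time t = x/v = 168 km / (0.855 m/s) = 168000 m / 0.855 m/s = 196500 s = 2.274 d.
k_d L₀/(k_r−k_d) = 0.0998×41.9/(1.36−0.0998) = 4.182/1.260 = 3.318 mg/L.
e^(−k_d t) = e^(−0.0998×2.274) = 0.7969; e^(−k_r t) = e^(−1.36×2.274) = 0.04537.
D = 3.318 × (0.7969 − 0.04537) + 1.81 × 0.04537 = 2.494 + 0.08212 = 2.576 mg/L.
DO = C_s − D = 10.3 − 2.576 = 7.724 mg/L.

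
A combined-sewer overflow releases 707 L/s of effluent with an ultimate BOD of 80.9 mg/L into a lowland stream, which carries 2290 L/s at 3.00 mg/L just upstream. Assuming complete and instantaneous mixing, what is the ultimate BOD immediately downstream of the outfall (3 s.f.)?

Flow-weighted mixing: C = (Q_r C_r + Q_w C_w)/(Q_r + Q_w)
= (2290×3.00 + 707×80.9)/(2290 + 707) = 64070/2997 = 21.38 mg/L.

21.4 mg/L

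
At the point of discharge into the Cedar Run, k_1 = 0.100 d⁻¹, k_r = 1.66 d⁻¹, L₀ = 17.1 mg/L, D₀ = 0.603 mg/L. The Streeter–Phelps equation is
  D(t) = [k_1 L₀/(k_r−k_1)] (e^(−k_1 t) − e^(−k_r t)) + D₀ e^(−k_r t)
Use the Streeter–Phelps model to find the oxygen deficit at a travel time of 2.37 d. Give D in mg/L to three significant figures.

k_1 L₀/(k_r−k_1) = 0.100×17.1/(1.66−0.100) = 1.710/1.560 = 1.096 mg/L.
e^(−k_1 t) = e^(−0.100×2.370) = 0.7890; e^(−k_r t) = e^(−1.66×2.370) = 0.01956.
D = 1.096 × (0.7890 − 0.01956) + 0.603 × 0.01956 = 0.8434 + 0.01180 = 0.8552 mg/L.

D ≈ 0.855 mg/L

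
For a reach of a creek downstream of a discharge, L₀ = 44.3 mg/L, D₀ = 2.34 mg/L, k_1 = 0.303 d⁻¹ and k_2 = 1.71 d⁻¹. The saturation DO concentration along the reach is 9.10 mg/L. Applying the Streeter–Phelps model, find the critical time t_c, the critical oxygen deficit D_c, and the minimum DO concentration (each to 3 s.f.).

With k_2/k_1 = 5.644 and 1 − D₀(k_2−k_1)/(k_1 L₀) = 0.7547,
t_c = ln(5.644 × 0.7547) / (1.71 − 0.303) = ln(4.259) / 1.407 = 1.449/1.407 = 1.030 d.
D_c = (k_1/k_2) L₀ e^(−k_1 t_c) = (0.303/1.71) × 44.3 × e^(−0.303×1.030) = 0.1772 × 44.3 × 0.7319 = 5.745 mg/L.
Minimum DO = C_s − D_c = 9.10 − 5.745 = 3.355 mg/L.

t_c ≈ 1.03 d; D_c ≈ 5.75 mg/L; min DO ≈ 3.35 mg/L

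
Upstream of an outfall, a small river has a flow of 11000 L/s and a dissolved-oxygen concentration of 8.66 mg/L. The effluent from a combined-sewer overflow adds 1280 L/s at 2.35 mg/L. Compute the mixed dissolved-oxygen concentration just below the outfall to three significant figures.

Flow-weighted mixing: C = (Q_r C_r + Q_w C_w)/(Q_r + Q_w)
= (11000×8.66 + 1280×2.35)/(11000 + 1280) = 98270/12280 = 8.002 mg/L.

8.00 mg/L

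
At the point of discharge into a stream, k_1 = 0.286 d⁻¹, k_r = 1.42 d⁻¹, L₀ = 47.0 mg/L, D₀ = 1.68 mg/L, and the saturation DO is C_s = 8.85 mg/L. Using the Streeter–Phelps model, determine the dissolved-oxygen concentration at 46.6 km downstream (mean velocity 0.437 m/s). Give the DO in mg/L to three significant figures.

Travel time t = x/v = 46.6 km / (0.437 m/s) = 46600 m / 0.437 m/s = 106600 s = 1.234 d.
k_1 L₀/(k_r−k_1) = 0.286×47.0/(1.42−0.286) = 13.44/1.134 = 11.85 mg/L.
e^(−k_1 t) = e^(−0.286×1.234) = 0.7026; e^(−k_r t) = e^(−1.42×1.234) = 0.1733.
D = 11.85 × (0.7026 − 0.1733) + 1.68 × 0.1733 = 6.274 + 0.2912 = 6.565 mg/L.
DO = C_s − D = 8.85 − 6.565 = 2.285 mg/L.

DO ≈ 2.29 mg/L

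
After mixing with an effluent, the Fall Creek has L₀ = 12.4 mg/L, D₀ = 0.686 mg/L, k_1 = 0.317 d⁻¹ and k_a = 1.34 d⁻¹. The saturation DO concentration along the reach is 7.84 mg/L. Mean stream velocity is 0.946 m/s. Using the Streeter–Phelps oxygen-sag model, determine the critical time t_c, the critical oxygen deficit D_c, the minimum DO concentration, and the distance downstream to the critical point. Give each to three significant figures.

At the critical point dD/dt = 0, so k_1 L₀ e^(−k_1 t) = k_a D. Substituting D(t) from the Streeter–Phelps equation and solving for t gives
t_c = ln[(k_a/k_1)(1 − D₀(k_a−k_1)/(k_1 L₀))] / (k_a−k_1).
Here k_a−k_1 = 1.023 d⁻¹ and 1 − D₀(k_a−k_1)/(k_1 L₀) = 1 − 0.686×1.023/(0.317×12.4) = 0.8215, so
t_c = ln(4.227 × 0.8215) / 1.023 = 1.245 / 1.023 = 1.217 d.
D_c = (k_1/k_a) L₀ e^(−k_1 t_c) = (0.317/1.34) × 12.4 × e^(−0.317×1.217) = 0.2366 × 12.4 × 0.6799 = 1.995 mg/L.
Minimum DO = C_s − D_c = 7.84 − 1.995 = 5.845 mg/L.
x_c = v t_c = 0.946 m/s × 1.217 d × 86400 s/d = 99460 m ≈ 99.5 km.

t_c ≈ 1.22 d; D_c ≈ 1.99 mg/L; min DO ≈ 5.85 mg/L; x_c ≈ 99.5 km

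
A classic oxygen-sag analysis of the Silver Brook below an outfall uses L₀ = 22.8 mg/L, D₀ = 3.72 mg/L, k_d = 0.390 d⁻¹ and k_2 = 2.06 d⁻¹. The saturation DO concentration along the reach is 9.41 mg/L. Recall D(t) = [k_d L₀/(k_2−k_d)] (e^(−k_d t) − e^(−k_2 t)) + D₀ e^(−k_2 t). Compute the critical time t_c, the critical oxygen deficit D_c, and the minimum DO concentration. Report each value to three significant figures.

t_c ≈ 0.278 d; D_c ≈ 3.87 mg/L; min DO ≈ 5.54 mg/L

t_c = [1/(k_2−k_d)] ln[(k_2/k_d)(1 − D₀(k_2−k_d)/(k_d L₀))]
= [1/(2.06−0.390)] ln[(2.06/0.390)(1 − 3.72×1.670/(0.390×22.8))]
= (1/1.670) ln[5.282 × 0.3013] = 0.5988 × ln(1.592) = 0.5988 × 0.4648 = 0.2783 d.
L(t_c) = L₀ e^(−k_d t_c) = 22.8 × 0.8971 = 20.45 mg/L, and at the critical point k_2 D_c = k_d L, so D_c = (0.390/2.06) × 20.45 = 3.872 mg/L.
Minimum DO = C_s − D_c = 9.41 − 3.872 = 5.538 mg/L.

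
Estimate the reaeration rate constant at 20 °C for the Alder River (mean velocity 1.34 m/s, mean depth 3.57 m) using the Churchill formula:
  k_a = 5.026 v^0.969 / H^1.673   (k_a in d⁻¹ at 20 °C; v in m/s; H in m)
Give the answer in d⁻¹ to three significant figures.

k_a ≈ 0.794 d⁻¹

k_a = 5.026 × 1.34^0.969 / 3.57^1.673 = 5.026 × 1.328 / 8.406 = 0.7939 d⁻¹.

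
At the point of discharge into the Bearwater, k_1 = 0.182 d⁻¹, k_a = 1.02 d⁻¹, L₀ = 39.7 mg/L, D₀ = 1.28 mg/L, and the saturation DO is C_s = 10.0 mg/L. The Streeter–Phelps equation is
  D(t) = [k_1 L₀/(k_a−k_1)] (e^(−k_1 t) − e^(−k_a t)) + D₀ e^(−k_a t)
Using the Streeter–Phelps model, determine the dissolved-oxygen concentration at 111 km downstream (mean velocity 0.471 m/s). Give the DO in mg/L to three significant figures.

Travel time t = x/v = 111 km / (0.471 m/s) = 111000 m / 0.471 m/s = 235700 s = 2.728 d.
k_1 L₀/(k_a−k_1) = 0.182×39.7/(1.02−0.182) = 7.225/0.8380 = 8.622 mg/L.
e^(−k_1 t) = e^(−0.182×2.728) = 0.6087; e^(−k_a t) = e^(−1.02×2.728) = 0.06190.
D = 8.622 × (0.6087 − 0.06190) + 1.28 × 0.06190 = 4.715 + 0.07923 = 4.794 mg/L.
DO = C_s − D = 10.0 − 4.794 = 5.206 mg/L.

DO ≈ 5.21 mg/L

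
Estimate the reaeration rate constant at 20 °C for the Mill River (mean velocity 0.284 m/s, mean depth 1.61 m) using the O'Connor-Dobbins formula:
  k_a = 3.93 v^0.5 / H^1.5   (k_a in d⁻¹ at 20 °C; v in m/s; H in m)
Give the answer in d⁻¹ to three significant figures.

k_a = 3.93 × 0.284^0.5 / 1.61^1.5 = 3.93 × 0.5329 / 2.043 = 1.025 d⁻¹.

k_a ≈ 1.03 d⁻¹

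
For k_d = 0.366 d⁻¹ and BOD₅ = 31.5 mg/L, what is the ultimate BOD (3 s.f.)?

BOD₅ = L₀(1 − e^(−5k_d)) ⇒ L₀ = BOD₅ / (1 − e^(−5×0.366))
= 31.5 / (1 − 0.1604) = 31.5 / 0.8396 = 37.52 mg/L.

L₀ ≈ 37.5 mg/L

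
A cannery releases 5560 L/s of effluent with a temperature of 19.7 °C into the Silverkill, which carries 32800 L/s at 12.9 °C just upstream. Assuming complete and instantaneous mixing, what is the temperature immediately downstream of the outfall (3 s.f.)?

13.9 °C

Flow-weighted mixing: C = (Q_r C_r + Q_w C_w)/(Q_r + Q_w)
= (32800×12.9 + 5560×19.7)/(32800 + 5560) = 532700/38360 = 13.89 °C.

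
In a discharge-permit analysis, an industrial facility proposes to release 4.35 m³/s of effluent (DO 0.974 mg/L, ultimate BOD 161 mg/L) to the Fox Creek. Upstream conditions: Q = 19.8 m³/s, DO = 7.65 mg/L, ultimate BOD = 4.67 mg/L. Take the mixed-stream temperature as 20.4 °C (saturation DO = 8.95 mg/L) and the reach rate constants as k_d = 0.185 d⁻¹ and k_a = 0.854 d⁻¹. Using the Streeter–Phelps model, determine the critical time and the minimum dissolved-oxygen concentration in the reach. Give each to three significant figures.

t_c ≈ 1.80 d; minimum DO ≈ 3.86 mg/L

Mixed DO = (19.8×7.65 + 4.35×0.974)/(19.8+4.35) = 155.7/24.15 = 6.447 mg/L.
Mixed L₀ = (19.8×4.67 + 4.35×161)/(24.15) = 792.8/24.15 = 32.83 mg/L.
Initial deficit D₀ = C_s − DO₀ = 8.95 − 6.447 = 2.503 mg/L.
t_c = (1/0.6690) ln[(0.854/0.185)(1 − 2.503×0.6690/(0.185×32.83))] = 1.495 × ln(3.344) = 1.804 d.
D_c = (0.185/0.854) × 32.83 × e^(−0.185×1.804) = 0.2166 × 32.83 × 0.7162 = 5.093 mg/L.
Minimum DO = 8.95 − 5.093 = 3.857 mg/L.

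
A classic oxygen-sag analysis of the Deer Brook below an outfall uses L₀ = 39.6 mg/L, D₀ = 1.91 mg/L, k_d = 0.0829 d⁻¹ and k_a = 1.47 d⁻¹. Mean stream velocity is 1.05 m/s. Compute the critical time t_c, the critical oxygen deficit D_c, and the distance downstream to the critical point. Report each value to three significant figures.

At the critical point dD/dt = 0, so k_d L₀ e^(−k_d t) = k_a D. Substituting D(t) from the Streeter–Phelps equation and solving for t gives
t_c = ln[(k_a/k_d)(1 − D₀(k_a−k_d)/(k_d L₀))] / (k_a−k_d).
Here k_a−k_d = 1.387 d⁻¹ and 1 − D₀(k_a−k_d)/(k_d L₀) = 1 − 1.91×1.387/(0.0829×39.6) = 0.1930, so
t_c = ln(17.73 × 0.1930) / 1.387 = 1.230 / 1.387 = 0.8868 d.
L(t_c) = L₀ e^(−k_d t_c) = 39.6 × 0.9291 = 36.79 mg/L, and at the critical point k_a D_c = k_d L, so D_c = (0.0829/1.47) × 36.79 = 2.075 mg/L.
x_c = v t_c = 1.05 m/s × 0.8868 d × 86400 s/d = 80450 m ≈ 80.5 km.

t_c ≈ 0.887 d; D_c ≈ 2.07 mg/L; x_c ≈ 80.5 km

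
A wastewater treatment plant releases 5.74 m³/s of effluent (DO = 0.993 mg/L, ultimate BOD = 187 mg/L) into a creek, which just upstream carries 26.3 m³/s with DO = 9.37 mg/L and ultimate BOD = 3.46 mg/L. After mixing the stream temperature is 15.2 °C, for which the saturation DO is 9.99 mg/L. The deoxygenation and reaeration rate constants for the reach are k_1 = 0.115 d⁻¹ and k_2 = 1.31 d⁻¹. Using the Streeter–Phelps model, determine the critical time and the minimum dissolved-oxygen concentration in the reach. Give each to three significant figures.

t_c ≈ 1.26 d; minimum DO ≈ 7.23 mg/L

Mixed DO = (26.3×9.37 + 5.74×0.993)/(26.3+5.74) = 252.1/32.04 = 7.869 mg/L.
Mixed L₀ = (26.3×3.46 + 5.74×187)/(32.04) = 1164/32.04 = 36.34 mg/L.
Initial deficit D₀ = C_s − DO₀ = 9.99 − 7.869 = 2.121 mg/L.
t_c = (1/1.195) ln[(1.31/0.115)(1 − 2.121×1.195/(0.115×36.34))] = 0.8368 × ln(4.484) = 1.256 d.
D_c = (0.115/1.31) × 36.34 × e^(−0.115×1.256) = 0.08779 × 36.34 × 0.8655 = 2.761 mg/L.
Minimum DO = 9.99 − 2.761 = 7.229 mg/L.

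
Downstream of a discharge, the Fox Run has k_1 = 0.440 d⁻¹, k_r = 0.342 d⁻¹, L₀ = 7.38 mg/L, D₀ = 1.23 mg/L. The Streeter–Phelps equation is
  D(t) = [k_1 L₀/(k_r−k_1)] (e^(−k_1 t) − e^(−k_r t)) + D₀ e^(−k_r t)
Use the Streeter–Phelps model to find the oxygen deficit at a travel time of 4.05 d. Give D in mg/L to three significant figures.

k_1 L₀/(k_r−k_1) = 0.440×7.38/(0.342−0.440) = 3.247/-0.09800 = -33.13 mg/L.
e^(−k_1 t) = e^(−0.440×4.050) = 0.1683; e^(−k_r t) = e^(−0.342×4.050) = 0.2503.
D = -33.13 × (0.1683 − 0.2503) + 1.23 × 0.2503 = 2.717 + 0.3079 = 3.025 mg/L.

D ≈ 3.02 mg/L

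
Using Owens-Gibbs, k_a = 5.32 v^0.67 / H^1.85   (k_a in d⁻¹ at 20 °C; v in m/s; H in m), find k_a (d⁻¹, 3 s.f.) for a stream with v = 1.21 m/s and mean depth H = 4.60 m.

k_a = 5.32 × 1.21^0.67 / 4.60^1.85 = 5.32 × 1.136 / 16.83 = 0.3591 d⁻¹.

k_a ≈ 0.359 d⁻¹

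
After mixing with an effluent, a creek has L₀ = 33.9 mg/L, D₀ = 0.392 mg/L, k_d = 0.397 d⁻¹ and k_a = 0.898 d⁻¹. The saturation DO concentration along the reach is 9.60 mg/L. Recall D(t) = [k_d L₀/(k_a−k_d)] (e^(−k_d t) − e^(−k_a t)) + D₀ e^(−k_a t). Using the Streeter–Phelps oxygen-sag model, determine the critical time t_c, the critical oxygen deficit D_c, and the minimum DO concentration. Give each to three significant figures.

t_c ≈ 1.60 d; D_c ≈ 7.94 mg/L; min DO ≈ 1.66 mg/L

With k_a/k_d = 2.262 and 1 − D₀(k_a−k_d)/(k_d L₀) = 0.9854,
t_c = ln(2.262 × 0.9854) / (0.898 − 0.397) = ln(2.229) / 0.5010 = 0.8015/0.5010 = 1.600 d.
L(t_c) = L₀ e^(−k_d t_c) = 33.9 × 0.5299 = 17.96 mg/L, and at the critical point k_a D_c = k_d L, so D_c = (0.397/0.898) × 17.96 = 7.941 mg/L.
Minimum DO = C_s − D_c = 9.60 − 7.941 = 1.659 mg/L.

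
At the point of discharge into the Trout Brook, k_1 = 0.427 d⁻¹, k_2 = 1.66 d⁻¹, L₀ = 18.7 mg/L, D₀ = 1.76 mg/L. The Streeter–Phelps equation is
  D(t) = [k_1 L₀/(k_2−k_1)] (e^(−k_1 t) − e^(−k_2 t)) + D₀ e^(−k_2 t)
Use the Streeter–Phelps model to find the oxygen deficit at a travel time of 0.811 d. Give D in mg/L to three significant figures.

k_1 L₀/(k_2−k_1) = 0.427×18.7/(1.66−0.427) = 7.985/1.233 = 6.476 mg/L.
e^(−k_1 t) = e^(−0.427×0.8110) = 0.7073; e^(−k_2 t) = e^(−1.66×0.8110) = 0.2602.
D = 6.476 × (0.7073 − 0.2602) + 1.76 × 0.2602 = 2.895 + 0.4580 = 3.353 mg/L.

D ≈ 3.35 mg/L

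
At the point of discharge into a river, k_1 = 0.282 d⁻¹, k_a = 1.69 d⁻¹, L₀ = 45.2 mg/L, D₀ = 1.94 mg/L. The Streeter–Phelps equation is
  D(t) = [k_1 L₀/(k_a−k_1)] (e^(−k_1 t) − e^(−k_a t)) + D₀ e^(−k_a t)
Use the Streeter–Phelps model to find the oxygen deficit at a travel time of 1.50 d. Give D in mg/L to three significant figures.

k_1 L₀/(k_a−k_1) = 0.282×45.2/(1.69−0.282) = 12.75/1.408 = 9.053 mg/L.
e^(−k_1 t) = e^(−0.282×1.500) = 0.6551; e^(−k_a t) = e^(−1.69×1.500) = 0.07926.
D = 9.053 × (0.6551 − 0.07926) + 1.94 × 0.07926 = 5.213 + 0.1538 = 5.367 mg/L.

D ≈ 5.37 mg/L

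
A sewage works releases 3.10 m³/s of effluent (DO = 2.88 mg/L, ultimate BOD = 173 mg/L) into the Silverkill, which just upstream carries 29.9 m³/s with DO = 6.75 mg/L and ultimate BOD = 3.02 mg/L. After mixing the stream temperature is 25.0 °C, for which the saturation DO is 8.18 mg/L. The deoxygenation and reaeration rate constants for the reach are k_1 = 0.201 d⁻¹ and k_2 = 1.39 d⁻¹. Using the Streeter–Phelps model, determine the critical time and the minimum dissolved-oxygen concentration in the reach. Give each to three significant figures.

t_c ≈ 0.938 d; minimum DO ≈ 5.91 mg/L

Mixed DO = (29.9×6.75 + 3.10×2.88)/(29.9+3.10) = 210.8/33.00 = 6.386 mg/L.
Mixed L₀ = (29.9×3.02 + 3.10×173)/(33.00) = 626.6/33.00 = 18.99 mg/L.
Initial deficit D₀ = C_s − DO₀ = 8.18 − 6.386 = 1.794 mg/L.
t_c = (1/1.189) ln[(1.39/0.201)(1 − 1.794×1.189/(0.201×18.99))] = 0.8410 × ln(3.051) = 0.9383 d.
D_c = (0.201/1.39) × 18.99 × e^(−0.201×0.9383) = 0.1446 × 18.99 × 0.8281 = 2.274 mg/L.
Minimum DO = 8.18 − 2.274 = 5.906 mg/L.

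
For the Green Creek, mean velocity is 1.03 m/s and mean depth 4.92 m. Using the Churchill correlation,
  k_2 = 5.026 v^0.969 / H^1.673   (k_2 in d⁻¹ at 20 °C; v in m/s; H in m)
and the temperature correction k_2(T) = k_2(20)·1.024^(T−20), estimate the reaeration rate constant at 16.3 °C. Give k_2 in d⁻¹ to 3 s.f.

k_2(20) = 5.026 × 1.03^0.969 / 4.92^1.673 = 5.026 × 1.029 / 14.38 = 0.3598 d⁻¹.
k_2(16.3) = 0.3598 × 1.024^(16.3−20) = 0.3598 × 0.9160 = 0.3295 d⁻¹.

k_2 ≈ 0.330 d⁻¹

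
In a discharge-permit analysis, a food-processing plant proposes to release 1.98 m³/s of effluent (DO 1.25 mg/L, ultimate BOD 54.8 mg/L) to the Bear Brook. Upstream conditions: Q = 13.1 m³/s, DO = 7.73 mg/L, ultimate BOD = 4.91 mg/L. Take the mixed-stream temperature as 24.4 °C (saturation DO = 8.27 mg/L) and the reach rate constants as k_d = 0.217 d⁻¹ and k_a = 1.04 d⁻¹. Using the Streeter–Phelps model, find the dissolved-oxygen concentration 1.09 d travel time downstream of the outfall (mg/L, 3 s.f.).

DO ≈ 6.41 mg/L

Mixed DO = (13.1×7.73 + 1.98×1.25)/(13.1+1.98) = 103.7/15.08 = 6.879 mg/L.
Mixed L₀ = (13.1×4.91 + 1.98×54.8)/(15.08) = 172.8/15.08 = 11.46 mg/L.
Initial deficit D₀ = C_s − DO₀ = 8.27 − 6.879 = 1.391 mg/L.
D(1.09) = [0.217×11.46/(1.04−0.217)](e^(−0.217×1.09) − e^(−1.04×1.09)) + 1.391 e^(−1.04×1.09)
= 3.022 × (0.7894 − 0.3219) + 1.391 × 0.3219 = 1.860 mg/L.
DO = 8.27 − 1.860 = 6.410 mg/L.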